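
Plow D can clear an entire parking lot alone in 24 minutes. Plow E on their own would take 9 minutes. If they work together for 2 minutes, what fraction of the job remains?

25/36

Combined rate: 1/24 + 1/9 = (3 + 8)/72 = 11/72 per minute.
In 2 minutes they complete 2·11/72 = 11/36 of the job.
So 25/36 remains.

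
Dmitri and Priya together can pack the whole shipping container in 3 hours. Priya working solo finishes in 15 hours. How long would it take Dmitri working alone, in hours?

Combined rate is 1/3 per hour.
Known contribution: 1/15 per hour.
So Dmitri's rate is 1/3 − 1/15 = 4/15, meaning 15/4 hours alone.

15/4 hours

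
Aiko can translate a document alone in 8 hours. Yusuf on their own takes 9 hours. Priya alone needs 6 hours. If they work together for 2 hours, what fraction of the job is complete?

29/36

Combined rate: 1/8 + 1/9 + 1/6 = (9 + 8 + 12)/72 = 29/72 per hour.
In 2 hours they complete 2·29/72 = 29/36 of the job.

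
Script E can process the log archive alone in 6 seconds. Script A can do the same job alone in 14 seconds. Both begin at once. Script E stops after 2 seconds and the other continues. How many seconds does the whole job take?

28/3 seconds

In the first 2 seconds the combined rate is 5/21, so 10/21 of the job is done, leaving 11/21.
After script E leaves the rate is 1/14 per second; the remaining 11/21 takes 22/3 seconds.
Total = 2 + 22/3 = 28/3 seconds.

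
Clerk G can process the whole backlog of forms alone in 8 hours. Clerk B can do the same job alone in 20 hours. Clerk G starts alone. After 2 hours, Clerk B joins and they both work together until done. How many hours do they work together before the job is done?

In the first 2 hours Clerk G alone does 2/8 = 1/4 of the job, leaving 3/4.
Once everyone is working, combined rate: 1/8 + 1/20 = (5 + 2)/40 = 7/40 per hour.
Remaining 3/4 at 7/40 per hour takes 30/7 hours.

30/7 hours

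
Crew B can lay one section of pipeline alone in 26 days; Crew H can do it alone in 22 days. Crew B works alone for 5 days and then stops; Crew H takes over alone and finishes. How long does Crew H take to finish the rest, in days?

In 5 days Crew B does 5/26 of the job, leaving 21/26.
Crew H works at 1/22 per day, so finishing takes 21/26 ÷ 1/22 = 231/13 days.

231/13 days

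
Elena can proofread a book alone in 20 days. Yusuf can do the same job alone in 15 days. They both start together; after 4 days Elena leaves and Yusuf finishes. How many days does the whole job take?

12 days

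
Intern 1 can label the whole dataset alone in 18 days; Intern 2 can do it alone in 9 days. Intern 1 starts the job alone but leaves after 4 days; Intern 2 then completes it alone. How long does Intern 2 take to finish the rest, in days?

7 days

In 4 days Intern 1 does 4/18 = 2/9 of the job, leaving 7/9.
Intern 2 works at 1/9 per day, so finishing takes 7/9 ÷ 1/9 = 7 days.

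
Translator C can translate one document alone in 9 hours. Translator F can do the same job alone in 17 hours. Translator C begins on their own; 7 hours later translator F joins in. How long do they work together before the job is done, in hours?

17/13 hours

In the first 7 hours translator C alone does 7/9 of the job, leaving 2/9.
Once everyone is working, combined rate: 1/9 + 1/17 = (17 + 9)/153 = 26/153 per hour.
Remaining 2/9 at 26/153 per hour takes 17/13 hours.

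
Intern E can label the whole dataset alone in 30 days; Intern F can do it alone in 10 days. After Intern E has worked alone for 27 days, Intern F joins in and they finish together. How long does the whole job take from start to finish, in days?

111/4 days

In 27 days Intern E does 27/30 = 9/10 of the job, leaving 1/10.
Intern E and Intern F together work at 2/15 per day, so finishing takes 1/10 ÷ 2/15 = 3/4 days.
Total time = 27 + 3/4 = 111/4 days.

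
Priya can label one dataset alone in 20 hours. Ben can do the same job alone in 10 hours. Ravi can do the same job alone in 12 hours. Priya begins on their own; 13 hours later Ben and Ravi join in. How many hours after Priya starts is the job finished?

In the first 13 hours Priya alone does 13/20 of the job, leaving 7/20.
Once everyone is working, combined rate: 1/20 + 1/10 + 1/12 = (3 + 6 + 5)/60 = 14/60 = 7/30 per hour.
Remaining 7/20 at 7/30 per hour takes 3/2 hours.
Total from the start = 13 + 3/2 = 29/2 hours.

29/2 hours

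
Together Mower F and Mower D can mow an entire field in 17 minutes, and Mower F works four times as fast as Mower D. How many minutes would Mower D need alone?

85 minutes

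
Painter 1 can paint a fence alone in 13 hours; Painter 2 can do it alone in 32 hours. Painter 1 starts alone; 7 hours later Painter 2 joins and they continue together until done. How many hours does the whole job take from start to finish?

169/15 hours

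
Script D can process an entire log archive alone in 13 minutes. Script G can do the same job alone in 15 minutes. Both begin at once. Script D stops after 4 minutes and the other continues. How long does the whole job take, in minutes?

135/13 minutes

In the first 4 minutes the combined rate is 28/195, so 112/195 of the job is done, leaving 83/195.
After Script D leaves the rate is 1/15 per minute; the remaining 83/195 takes 83/13 minutes.
Total = 4 + 83/13 = 135/13 minutes.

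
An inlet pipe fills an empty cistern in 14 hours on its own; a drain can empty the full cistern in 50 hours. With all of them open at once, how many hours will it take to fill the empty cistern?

175/9 hours

Net rate = 1/14 − 1/50 = (25 − 7)/350 = 18/350 = 9/175 per hour.
Filling time = 1 ÷ (9/175) = 175/9 hours.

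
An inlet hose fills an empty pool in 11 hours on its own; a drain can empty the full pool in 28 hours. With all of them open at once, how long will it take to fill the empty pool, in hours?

Net rate = 1/11 − 1/28 = (28 − 11)/308 = 17/308 per hour.
Filling time = 1 ÷ (17/308) = 308/17 hours.

308/17 hours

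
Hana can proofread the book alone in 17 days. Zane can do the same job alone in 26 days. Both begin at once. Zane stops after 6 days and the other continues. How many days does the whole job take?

170/13 days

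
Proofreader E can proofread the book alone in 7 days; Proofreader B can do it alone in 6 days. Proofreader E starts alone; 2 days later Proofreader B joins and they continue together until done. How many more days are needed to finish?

In 2 days Proofreader E does 2/7 of the job, leaving 5/7.
Proofreader E and Proofreader B together work at 13/42 per day, so finishing takes 5/7 ÷ 13/42 = 30/13 days.

30/13 days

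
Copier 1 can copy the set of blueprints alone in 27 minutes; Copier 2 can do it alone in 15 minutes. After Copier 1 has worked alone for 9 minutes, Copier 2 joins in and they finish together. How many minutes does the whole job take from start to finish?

108/7 minutes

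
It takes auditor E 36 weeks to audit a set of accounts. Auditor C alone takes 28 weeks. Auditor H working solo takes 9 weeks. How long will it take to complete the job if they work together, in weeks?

Combined rate: 1/36 + 1/28 + 1/9 = (7 + 9 + 28)/252 = 44/252 = 11/63 per week.
Time = 1 ÷ (11/63) = 63/11 weeks.

63/11 weeks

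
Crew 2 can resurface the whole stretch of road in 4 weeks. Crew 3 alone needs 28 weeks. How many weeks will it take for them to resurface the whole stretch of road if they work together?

7/2 weeks

Combined rate: 1/4 + 1/28 = (7 + 1)/28 = 8/28 = 2/7 per week.
Time = 1 ÷ (2/7) = 7/2 weeks.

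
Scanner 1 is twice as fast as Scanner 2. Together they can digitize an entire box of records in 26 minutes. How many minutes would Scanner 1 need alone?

39 minutes

Let Scanner 2's rate be r; then Scanner 1's rate is 2r, so together (2 + 1)r = 3r = 1/26.
Thus r = 1/78 per minute.
Scanner 2 alone: 78 minutes; Scanner 1 alone: 39 minutes.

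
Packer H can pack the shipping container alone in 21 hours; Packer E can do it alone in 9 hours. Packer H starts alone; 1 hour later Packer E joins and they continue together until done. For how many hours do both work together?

In 1 hour Packer H does 1/21 of the job, leaving 20/21.
Packer H and Packer E together work at 10/63 per hour, so finishing takes 20/21 ÷ 10/63 = 6 hours.

6 hours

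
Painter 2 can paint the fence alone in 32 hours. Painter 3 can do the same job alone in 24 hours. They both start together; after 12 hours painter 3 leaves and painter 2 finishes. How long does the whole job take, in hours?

In the first 12 hours the combined rate is 7/96, so 7/8 of the job is done, leaving 1/8.
After painter 3 leaves the rate is 1/32 per hour; the remaining 1/8 takes 4 hours.
Total = 12 + 4 = 16 hours.

16 hours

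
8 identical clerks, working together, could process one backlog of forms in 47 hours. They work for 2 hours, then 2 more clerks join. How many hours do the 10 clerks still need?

36 hours

One clerk does 1/376 of the job per hour.
After 2 hours with 8 clerks, 2/47 is done (45/47 left).
With 10 clerks the rate is 10/376 = 5/188, so the rest takes 45/47 ÷ 5/188 = 36 hours.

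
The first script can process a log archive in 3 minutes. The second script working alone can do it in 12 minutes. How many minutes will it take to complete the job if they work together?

12/5 minutes

With two workers the combined time is the product over the sum: 3·12/(3+12) = 36/15 = 12/5 minutes.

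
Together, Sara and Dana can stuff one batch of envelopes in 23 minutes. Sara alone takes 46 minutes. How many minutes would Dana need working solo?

Combined rate is 1/23 per minute.
Known contribution: 1/46 per minute.
So Dana's rate is 1/23 − 1/46 = 1/46, meaning 46 minutes alone.

46 minutes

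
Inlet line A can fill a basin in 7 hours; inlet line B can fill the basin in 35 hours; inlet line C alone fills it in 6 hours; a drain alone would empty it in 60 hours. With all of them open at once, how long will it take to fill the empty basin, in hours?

Net rate = 1/7 + 1/35 + 1/6 − 1/60 = (60 + 12 + 70 − 7)/420 = 135/420 = 9/28 per hour.
Filling time = 1 ÷ (9/28) = 28/9 hours.

28/9 hours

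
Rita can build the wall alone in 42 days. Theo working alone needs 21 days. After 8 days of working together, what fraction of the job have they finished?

Combined rate: 1/42 + 1/21 = (1 + 2)/42 = 3/42 = 1/14 per day.
In 8 days they complete 8·1/14 = 4/7 of the job.

4/7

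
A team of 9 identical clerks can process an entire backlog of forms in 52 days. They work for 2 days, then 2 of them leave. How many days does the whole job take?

464/7 days

One clerk does 1/468 of the job per day.
After 2 days with 9 clerks, 1/26 is done (25/26 left).
With 7 clerks the rate is 7/468, so the rest takes 25/26 ÷ 7/468 = 450/7 days.
Total = 2 + 450/7 = 464/7 days.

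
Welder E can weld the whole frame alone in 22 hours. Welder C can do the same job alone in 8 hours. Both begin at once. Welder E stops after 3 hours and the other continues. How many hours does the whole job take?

In the first 3 hours the combined rate is 15/88, so 45/88 of the job is done, leaving 43/88.
After Welder E leaves the rate is 1/8 per hour; the remaining 43/88 takes 43/11 hours.
Total = 3 + 43/11 = 76/11 hours.

76/11 hours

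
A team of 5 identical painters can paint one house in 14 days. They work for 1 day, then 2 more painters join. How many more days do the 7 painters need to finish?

65/7 days

One painter does 1/70 of the job per day.
After 1 day with 5 painters, 1/14 is done (13/14 left).
With 7 painters the rate is 7/70 = 1/10, so the rest takes 13/14 ÷ 1/10 = 65/7 days.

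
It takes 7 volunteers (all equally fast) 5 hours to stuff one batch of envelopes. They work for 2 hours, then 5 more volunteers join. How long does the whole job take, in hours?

15/4 hours

One volunteer does 1/35 of the job per hour.
After 2 hours with 7 volunteers, 2/5 is done (3/5 left).
With 12 volunteers the rate is 12/35, so the rest takes 3/5 ÷ 12/35 = 7/4 hours.
Total = 2 + 7/4 = 15/4 hours.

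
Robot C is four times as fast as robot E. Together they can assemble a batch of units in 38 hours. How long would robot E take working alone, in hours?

190 hours

Let robot E's rate be r; then robot C's rate is 4r, so together (4 + 1)r = 5r = 1/38.
Thus r = 1/190 per hour.
Robot E alone: 190 hours; robot C alone: 95/2 hours.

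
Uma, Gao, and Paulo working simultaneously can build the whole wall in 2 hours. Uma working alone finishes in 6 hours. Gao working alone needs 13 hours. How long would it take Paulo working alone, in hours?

39/10 hours

Combined rate is 1/2 per hour.
Known contribution: 1/6 + 1/13 = (13 + 6)/78 = 19/78 per hour.
So Paulo's rate is 1/2 − 19/78 = 10/39, meaning 39/10 hours alone.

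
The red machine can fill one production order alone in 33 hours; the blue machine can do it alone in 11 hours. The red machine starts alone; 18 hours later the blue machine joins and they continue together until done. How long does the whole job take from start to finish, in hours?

In 18 hours the red machine does 18/33 = 6/11 of the job, leaving 5/11.
The red machine and the blue machine together work at 4/33 per hour, so finishing takes 5/11 ÷ 4/33 = 15/4 hours.
Total time = 18 + 15/4 = 87/4 hours.

87/4 hours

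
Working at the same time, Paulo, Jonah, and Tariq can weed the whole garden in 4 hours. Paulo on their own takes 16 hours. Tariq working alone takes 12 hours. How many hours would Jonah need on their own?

48/5 hours

Combined rate is 1/4 per hour.
Known contribution: 1/16 + 1/12 = (3 + 4)/48 = 7/48 per hour.
So Jonah's rate is 1/4 − 7/48 = 5/48, meaning 48/5 hours alone.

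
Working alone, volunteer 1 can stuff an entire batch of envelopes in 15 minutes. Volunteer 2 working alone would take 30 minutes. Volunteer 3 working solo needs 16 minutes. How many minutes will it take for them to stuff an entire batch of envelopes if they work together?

80/13 minutes

Combined rate: 1/15 + 1/30 + 1/16 = (16 + 8 + 15)/240 = 39/240 = 13/80 per minute.
Time = 1 ÷ (13/80) = 80/13 minutes.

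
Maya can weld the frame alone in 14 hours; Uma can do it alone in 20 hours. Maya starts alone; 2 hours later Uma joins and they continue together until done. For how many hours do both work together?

In 2 hours Maya does 2/14 = 1/7 of the job, leaving 6/7.
Maya and Uma together work at 17/140 per hour, so finishing takes 6/7 ÷ 17/140 = 120/17 hours.

120/17 hours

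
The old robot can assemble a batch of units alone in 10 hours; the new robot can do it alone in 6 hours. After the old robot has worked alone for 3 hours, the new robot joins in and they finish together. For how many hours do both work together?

In 3 hours the old robot does 3/10 of the job, leaving 7/10.
The old robot and the new robot together work at 4/15 per hour, so finishing takes 7/10 ÷ 4/15 = 21/8 hours.

21/8 hours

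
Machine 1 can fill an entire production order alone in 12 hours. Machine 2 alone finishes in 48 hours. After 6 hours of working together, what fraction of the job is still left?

3/8

Combined rate: 1/12 + 1/48 = (4 + 1)/48 = 5/48 per hour.
In 6 hours they complete 6·5/48 = 5/8 of the job.
So 3/8 remains.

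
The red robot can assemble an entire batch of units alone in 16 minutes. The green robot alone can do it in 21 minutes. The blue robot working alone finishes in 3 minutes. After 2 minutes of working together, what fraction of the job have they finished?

Combined rate: 1/16 + 1/21 + 1/3 = (21 + 16 + 112)/336 = 149/336 per minute.
In 2 minutes they complete 2·149/336 = 149/168 of the job.

149/168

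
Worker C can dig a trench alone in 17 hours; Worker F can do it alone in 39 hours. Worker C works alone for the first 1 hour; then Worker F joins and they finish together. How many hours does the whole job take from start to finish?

85/7 hours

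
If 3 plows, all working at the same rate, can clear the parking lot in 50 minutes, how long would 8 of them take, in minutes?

Total work is 3·50 = 150 plow-minutes.
With 8 plows: 150/8 = 75/4 minutes.

75/4 minutes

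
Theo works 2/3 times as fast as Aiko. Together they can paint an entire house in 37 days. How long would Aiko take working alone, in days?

185/3 days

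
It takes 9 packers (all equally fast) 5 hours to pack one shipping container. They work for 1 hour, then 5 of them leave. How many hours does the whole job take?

10 hours

One packer does 1/45 of the job per hour.
After 1 hour with 9 packers, 1/5 is done (4/5 left).
With 4 packers the rate is 4/45, so the rest takes 4/5 ÷ 4/45 = 9 hours.
Total = 1 + 9 = 10 hours.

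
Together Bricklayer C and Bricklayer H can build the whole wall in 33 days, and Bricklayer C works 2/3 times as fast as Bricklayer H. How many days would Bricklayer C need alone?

165/2 days

Let Bricklayer H's rate be r; then Bricklayer C's rate is (2/3)r, so together (2/3 + 1)r = (5/3)r = 1/33.
Thus r = 1/55 per day.
Bricklayer H alone: 55 days; Bricklayer C alone: 165/2 days.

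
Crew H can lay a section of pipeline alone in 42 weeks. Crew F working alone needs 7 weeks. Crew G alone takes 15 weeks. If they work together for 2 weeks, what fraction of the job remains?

8/15

Combined rate: 1/42 + 1/7 + 1/15 = (5 + 30 + 14)/210 = 49/210 = 7/30 per week.
In 2 weeks they complete 2·7/30 = 7/15 of the job.
So 8/15 remains.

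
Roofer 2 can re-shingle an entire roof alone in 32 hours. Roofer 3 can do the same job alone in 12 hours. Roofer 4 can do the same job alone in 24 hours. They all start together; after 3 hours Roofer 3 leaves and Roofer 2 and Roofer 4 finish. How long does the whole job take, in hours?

72/7 hours

In the first 3 hours the combined rate is 5/32, so 15/32 of the job is done, leaving 17/32.
After Roofer 3 leaves the rate is 7/96 per hour; the remaining 17/32 takes 51/7 hours.
Total = 3 + 51/7 = 72/7 hours.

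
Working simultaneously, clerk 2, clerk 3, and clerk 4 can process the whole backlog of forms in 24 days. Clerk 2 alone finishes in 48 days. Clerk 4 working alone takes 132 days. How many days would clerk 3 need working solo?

528/7 days

Combined rate is 1/24 per day.
Known contribution: 1/48 + 1/132 = (11 + 4)/528 = 15/528 = 5/176 per day.
So clerk 3's rate is 1/24 − 5/176 = 7/528, meaning 528/7 days alone.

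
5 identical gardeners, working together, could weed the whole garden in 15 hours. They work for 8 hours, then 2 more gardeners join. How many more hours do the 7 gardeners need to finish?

5 hours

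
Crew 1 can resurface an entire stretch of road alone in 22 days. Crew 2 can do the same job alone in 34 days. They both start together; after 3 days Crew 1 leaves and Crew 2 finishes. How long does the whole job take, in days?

In the first 3 days the combined rate is 14/187, so 42/187 of the job is done, leaving 145/187.
After Crew 1 leaves the rate is 1/34 per day; the remaining 145/187 takes 290/11 days.
Total = 3 + 290/11 = 323/11 days.

323/11 days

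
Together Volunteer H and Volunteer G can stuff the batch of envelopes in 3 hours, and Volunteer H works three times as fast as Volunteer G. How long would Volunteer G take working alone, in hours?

12 hours

Let Volunteer G's rate be r; then Volunteer H's rate is 3r, so together (3 + 1)r = 4r = 1/3.
Thus r = 1/12 per hour.
Volunteer G alone: 12 hours; Volunteer H alone: 4 hours.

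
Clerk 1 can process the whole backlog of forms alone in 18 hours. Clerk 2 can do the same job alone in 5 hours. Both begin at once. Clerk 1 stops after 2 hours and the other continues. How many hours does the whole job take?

In the first 2 hours the combined rate is 23/90, so 23/45 of the job is done, leaving 22/45.
After clerk 1 leaves the rate is 1/5 per hour; the remaining 22/45 takes 22/9 hours.
Total = 2 + 22/9 = 40/9 hours.

40/9 hours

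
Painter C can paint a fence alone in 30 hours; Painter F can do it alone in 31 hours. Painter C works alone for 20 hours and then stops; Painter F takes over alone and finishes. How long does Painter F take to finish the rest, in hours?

In 20 hours Painter C does 20/30 = 2/3 of the job, leaving 1/3.
Painter F works at 1/31 per hour, so finishing takes 1/3 ÷ 1/31 = 31/3 hours.

31/3 hours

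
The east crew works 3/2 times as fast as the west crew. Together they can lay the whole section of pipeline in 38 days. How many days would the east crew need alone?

Let the west crew's rate be r; then the east crew's rate is (3/2)r, so together (3/2 + 1)r = (5/2)r = 1/38.
Thus r = 1/95 per day.
The west crew alone: 95 days; the east crew alone: 190/3 days.

190/3 days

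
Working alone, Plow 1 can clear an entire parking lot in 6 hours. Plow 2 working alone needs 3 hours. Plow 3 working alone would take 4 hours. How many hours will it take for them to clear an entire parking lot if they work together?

4/3 hours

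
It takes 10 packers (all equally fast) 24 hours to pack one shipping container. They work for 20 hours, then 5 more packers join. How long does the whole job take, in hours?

One packer does 1/240 of the job per hour.
After 20 hours with 10 packers, 5/6 is done (1/6 left).
With 15 packers the rate is 15/240 = 1/16, so the rest takes 1/6 ÷ 1/16 = 8/3 hours.
Total = 20 + 8/3 = 68/3 hours.

68/3 hours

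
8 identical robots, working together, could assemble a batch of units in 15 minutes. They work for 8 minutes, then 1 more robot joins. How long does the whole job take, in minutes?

128/9 minutes

One robot does 1/120 of the job per minute.
After 8 minutes with 8 robots, 8/15 is done (7/15 left).
With 9 robots the rate is 9/120 = 3/40, so the rest takes 7/15 ÷ 3/40 = 56/9 minutes.
Total = 8 + 56/9 = 128/9 minutes.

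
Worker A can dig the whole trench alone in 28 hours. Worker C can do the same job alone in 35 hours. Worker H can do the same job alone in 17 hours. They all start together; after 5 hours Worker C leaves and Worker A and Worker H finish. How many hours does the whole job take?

136/15 hours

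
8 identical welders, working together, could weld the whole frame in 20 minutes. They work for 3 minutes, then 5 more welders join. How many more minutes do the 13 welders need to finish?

One welder does 1/160 of the job per minute.
After 3 minutes with 8 welders, 3/20 is done (17/20 left).
With 13 welders the rate is 13/160, so the rest takes 17/20 ÷ 13/160 = 136/13 minutes.

136/13 minutes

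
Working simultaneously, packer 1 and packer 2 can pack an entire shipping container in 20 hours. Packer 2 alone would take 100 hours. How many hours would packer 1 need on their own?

Combined rate is 1/20 per hour.
Known contribution: 1/100 per hour.
So packer 1's rate is 1/20 − 1/100 = 1/25, meaning 25 hours alone.

25 hours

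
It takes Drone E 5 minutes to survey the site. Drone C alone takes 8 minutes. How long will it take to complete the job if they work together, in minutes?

40/13 minutes

With two workers the combined time is the product over the sum: 5·8/(5+8) = 40/13 minutes.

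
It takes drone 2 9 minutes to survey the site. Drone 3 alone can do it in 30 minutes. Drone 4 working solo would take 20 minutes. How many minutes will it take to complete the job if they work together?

36/7 minutes

Combined rate: 1/9 + 1/30 + 1/20 = (20 + 6 + 9)/180 = 35/180 = 7/36 per minute.
Time = 1 ÷ (7/36) = 36/7 minutes.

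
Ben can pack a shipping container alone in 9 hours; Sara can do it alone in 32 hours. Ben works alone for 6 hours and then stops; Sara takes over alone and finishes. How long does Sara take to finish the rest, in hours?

32/3 hours

In 6 hours Ben does 6/9 = 2/3 of the job, leaving 1/3.
Sara works at 1/32 per hour, so finishing takes 1/3 ÷ 1/32 = 32/3 hours.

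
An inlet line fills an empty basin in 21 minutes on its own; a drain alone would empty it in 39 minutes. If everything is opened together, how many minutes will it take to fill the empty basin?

91/2 minutes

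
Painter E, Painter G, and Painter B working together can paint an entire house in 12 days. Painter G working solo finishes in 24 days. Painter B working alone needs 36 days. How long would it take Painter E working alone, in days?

72 days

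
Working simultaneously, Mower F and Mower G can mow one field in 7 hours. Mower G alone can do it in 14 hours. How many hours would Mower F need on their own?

Combined rate is 1/7 per hour.
Known contribution: 1/14 per hour.
So Mower F's rate is 1/7 − 1/14 = 1/14, meaning 14 hours alone.

14 hours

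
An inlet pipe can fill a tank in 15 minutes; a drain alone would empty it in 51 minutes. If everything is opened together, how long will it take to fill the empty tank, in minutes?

85/4 minutes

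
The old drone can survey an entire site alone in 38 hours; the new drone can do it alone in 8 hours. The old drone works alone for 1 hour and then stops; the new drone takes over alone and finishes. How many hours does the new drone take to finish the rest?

In 1 hour the old drone does 1/38 of the job, leaving 37/38.
The new drone works at 1/8 per hour, so finishing takes 37/38 ÷ 1/8 = 148/19 hours.

148/19 hours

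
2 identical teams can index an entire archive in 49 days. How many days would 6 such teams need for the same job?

Total work is 2·49 = 98 team-days.
With 6 teams: 98/6 = 49/3 days.

49/3 days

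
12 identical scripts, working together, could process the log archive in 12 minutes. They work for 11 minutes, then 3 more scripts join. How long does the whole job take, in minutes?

59/5 minutes

One script does 1/144 of the job per minute.
After 11 minutes with 12 scripts, 11/12 is done (1/12 left).
With 15 scripts the rate is 15/144 = 5/48, so the rest takes 1/12 ÷ 5/48 = 4/5 minutes.
Total = 11 + 4/5 = 59/5 minutes.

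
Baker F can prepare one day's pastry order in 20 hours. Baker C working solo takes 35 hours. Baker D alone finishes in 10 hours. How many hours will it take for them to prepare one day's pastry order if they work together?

Combined rate: 1/20 + 1/35 + 1/10 = (7 + 4 + 14)/140 = 25/140 = 5/28 per hour.
Time = 1 ÷ (5/28) = 28/5 hours.

28/5 hours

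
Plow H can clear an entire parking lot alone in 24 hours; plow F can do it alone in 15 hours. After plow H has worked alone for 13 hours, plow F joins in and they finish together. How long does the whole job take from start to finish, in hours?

224/13 hours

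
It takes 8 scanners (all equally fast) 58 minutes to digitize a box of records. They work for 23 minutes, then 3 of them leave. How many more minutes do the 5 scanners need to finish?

56 minutes

One scanner does 1/464 of the job per minute.
After 23 minutes with 8 scanners, 23/58 is done (35/58 left).
With 5 scanners the rate is 5/464, so the rest takes 35/58 ÷ 5/464 = 56 minutes.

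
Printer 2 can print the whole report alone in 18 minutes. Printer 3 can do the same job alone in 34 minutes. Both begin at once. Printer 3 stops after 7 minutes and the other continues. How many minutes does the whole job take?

In the first 7 minutes the combined rate is 13/153, so 91/153 of the job is done, leaving 62/153.
After printer 3 leaves the rate is 1/18 per minute; the remaining 62/153 takes 124/17 minutes.
Total = 7 + 124/17 = 243/17 minutes.

243/17 minutes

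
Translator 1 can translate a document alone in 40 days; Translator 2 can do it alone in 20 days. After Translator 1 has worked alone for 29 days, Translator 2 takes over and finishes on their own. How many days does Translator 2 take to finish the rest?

In 29 days Translator 1 does 29/40 of the job, leaving 11/40.
Translator 2 works at 1/20 per day, so finishing takes 11/40 ÷ 1/20 = 11/2 days.

11/2 days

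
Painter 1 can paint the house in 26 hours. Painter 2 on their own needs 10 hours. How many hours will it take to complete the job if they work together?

65/9 hours

With two workers the combined time is the product over the sum: 26·10/(26+10) = 260/36 = 65/9 hours.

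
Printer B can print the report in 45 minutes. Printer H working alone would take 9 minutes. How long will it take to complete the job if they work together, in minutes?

With two workers the combined time is the product over the sum: 45·9/(45+9) = 405/54 = 15/2 minutes.

15/2 minutes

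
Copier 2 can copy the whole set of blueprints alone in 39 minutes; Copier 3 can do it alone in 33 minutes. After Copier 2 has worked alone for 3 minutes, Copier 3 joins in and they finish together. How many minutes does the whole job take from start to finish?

In 3 minutes Copier 2 does 3/39 = 1/13 of the job, leaving 12/13.
Copier 2 and Copier 3 together work at 8/143 per minute, so finishing takes 12/13 ÷ 8/143 = 33/2 minutes.
Total time = 3 + 33/2 = 39/2 minutes.

39/2 minutes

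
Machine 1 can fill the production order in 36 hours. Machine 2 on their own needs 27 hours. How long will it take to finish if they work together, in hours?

108/7 hours

Combined rate: 1/36 + 1/27 = (3 + 4)/108 = 7/108 per hour.
Time = 1 ÷ (7/108) = 108/7 hours.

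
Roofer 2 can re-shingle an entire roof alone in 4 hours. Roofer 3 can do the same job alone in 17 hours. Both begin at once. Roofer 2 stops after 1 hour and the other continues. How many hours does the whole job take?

51/4 hours

In the first 1 hour the combined rate is 21/68, so 21/68 of the job is done, leaving 47/68.
After Roofer 2 leaves the rate is 1/17 per hour; the remaining 47/68 takes 47/4 hours.
Total = 1 + 47/4 = 51/4 hours.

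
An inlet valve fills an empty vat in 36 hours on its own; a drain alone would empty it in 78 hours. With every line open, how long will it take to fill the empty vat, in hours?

468/7 hours

Net rate = 1/36 − 1/78 = (13 − 6)/468 = 7/468 per hour.
Filling time = 1 ÷ (7/468) = 468/7 hours.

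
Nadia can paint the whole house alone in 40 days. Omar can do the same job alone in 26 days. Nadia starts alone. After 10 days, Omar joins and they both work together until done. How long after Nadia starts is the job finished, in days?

In the first 10 days Nadia alone does 10/40 = 1/4 of the job, leaving 3/4.
Once everyone is working, combined rate: 1/40 + 1/26 = (13 + 20)/520 = 33/520 per day.
Remaining 3/4 at 33/520 per day takes 130/11 days.
Total from the start = 10 + 130/11 = 240/11 days.

240/11 days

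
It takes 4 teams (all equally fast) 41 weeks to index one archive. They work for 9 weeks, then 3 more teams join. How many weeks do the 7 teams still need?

One team does 1/164 of the job per week.
After 9 weeks with 4 teams, 9/41 is done (32/41 left).
With 7 teams the rate is 7/164, so the rest takes 32/41 ÷ 7/164 = 128/7 weeks.

128/7 weeks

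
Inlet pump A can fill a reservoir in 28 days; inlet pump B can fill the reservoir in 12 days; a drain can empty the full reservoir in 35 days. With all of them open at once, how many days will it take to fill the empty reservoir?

Net rate = 1/28 + 1/12 − 1/35 = (15 + 35 − 12)/420 = 38/420 = 19/210 per day.
Filling time = 1 ÷ (19/210) = 210/19 days.

210/19 days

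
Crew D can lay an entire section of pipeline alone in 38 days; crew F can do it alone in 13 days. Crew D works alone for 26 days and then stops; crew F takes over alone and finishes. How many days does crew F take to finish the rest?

In 26 days crew D does 26/38 = 13/19 of the job, leaving 6/19.
Crew F works at 1/13 per day, so finishing takes 6/19 ÷ 1/13 = 78/19 days.

78/19 days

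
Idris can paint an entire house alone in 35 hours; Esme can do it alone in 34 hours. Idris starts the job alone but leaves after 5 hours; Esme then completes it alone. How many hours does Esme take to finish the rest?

204/7 hours

In 5 hours Idris does 5/35 = 1/7 of the job, leaving 6/7.
Esme works at 1/34 per hour, so finishing takes 6/7 ÷ 1/34 = 204/7 hours.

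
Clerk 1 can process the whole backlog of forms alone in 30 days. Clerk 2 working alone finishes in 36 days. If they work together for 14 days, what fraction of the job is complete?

77/90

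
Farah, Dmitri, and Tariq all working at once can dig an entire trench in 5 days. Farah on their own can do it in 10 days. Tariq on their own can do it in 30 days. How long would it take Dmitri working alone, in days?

Combined rate is 1/5 per day.
Known contribution: 1/10 + 1/30 = (3 + 1)/30 = 4/30 = 2/15 per day.
So Dmitri's rate is 1/5 − 2/15 = 1/15, meaning 15 days alone.

15 days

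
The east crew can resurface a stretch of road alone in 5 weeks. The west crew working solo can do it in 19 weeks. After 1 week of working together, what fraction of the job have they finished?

Combined rate: 1/5 + 1/19 = (19 + 5)/95 = 24/95 per week.
In 1 week they complete 1·24/95 = 24/95 of the job.

24/95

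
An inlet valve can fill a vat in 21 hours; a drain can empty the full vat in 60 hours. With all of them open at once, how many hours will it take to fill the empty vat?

420/13 hours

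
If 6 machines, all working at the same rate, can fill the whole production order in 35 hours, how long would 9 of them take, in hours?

70/3 hours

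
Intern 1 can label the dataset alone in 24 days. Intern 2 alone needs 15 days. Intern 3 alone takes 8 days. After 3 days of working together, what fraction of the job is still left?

Combined rate: 1/24 + 1/15 + 1/8 = (5 + 8 + 15)/120 = 28/120 = 7/30 per day.
In 3 days they complete 3·7/30 = 7/10 of the job.
So 3/10 remains.

3/10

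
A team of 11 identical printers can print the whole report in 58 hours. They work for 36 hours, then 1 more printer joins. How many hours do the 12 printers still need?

One printer does 1/638 of the job per hour.
After 36 hours with 11 printers, 18/29 is done (11/29 left).
With 12 printers the rate is 12/638 = 6/319, so the rest takes 11/29 ÷ 6/319 = 121/6 hours.

121/6 hours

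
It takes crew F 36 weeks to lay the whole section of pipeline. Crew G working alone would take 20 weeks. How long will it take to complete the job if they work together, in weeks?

90/7 weeks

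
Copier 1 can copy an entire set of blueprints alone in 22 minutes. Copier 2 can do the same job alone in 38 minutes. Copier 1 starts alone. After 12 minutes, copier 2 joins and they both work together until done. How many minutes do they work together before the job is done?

19/3 minutes

In the first 12 minutes copier 1 alone does 12/22 = 6/11 of the job, leaving 5/11.
Once everyone is working, combined rate: 1/22 + 1/38 = (19 + 11)/418 = 30/418 = 15/209 per minute.
Remaining 5/11 at 15/209 per minute takes 19/3 minutes.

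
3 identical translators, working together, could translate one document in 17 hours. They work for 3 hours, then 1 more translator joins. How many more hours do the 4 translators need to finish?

One translator does 1/51 of the job per hour.
After 3 hours with 3 translators, 3/17 is done (14/17 left).
With 4 translators the rate is 4/51, so the rest takes 14/17 ÷ 4/51 = 21/2 hours.

21/2 hours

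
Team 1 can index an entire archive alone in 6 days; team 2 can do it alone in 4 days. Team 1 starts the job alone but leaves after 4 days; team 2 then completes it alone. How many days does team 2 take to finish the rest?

In 4 days team 1 does 4/6 = 2/3 of the job, leaving 1/3.
Team 2 works at 1/4 per day, so finishing takes 1/3 ÷ 1/4 = 4/3 days.

4/3 days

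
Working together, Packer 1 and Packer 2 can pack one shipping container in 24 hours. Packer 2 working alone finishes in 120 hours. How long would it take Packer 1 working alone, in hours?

30 hours

Combined rate is 1/24 per hour.
Known contribution: 1/120 per hour.
So Packer 1's rate is 1/24 − 1/120 = 1/30, meaning 30 hours alone.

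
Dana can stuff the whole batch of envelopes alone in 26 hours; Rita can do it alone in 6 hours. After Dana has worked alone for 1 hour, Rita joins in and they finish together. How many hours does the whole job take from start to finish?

91/16 hours

In 1 hour Dana does 1/26 of the job, leaving 25/26.
Dana and Rita together work at 8/39 per hour, so finishing takes 25/26 ÷ 8/39 = 75/16 hours.
Total time = 1 + 75/16 = 91/16 hours.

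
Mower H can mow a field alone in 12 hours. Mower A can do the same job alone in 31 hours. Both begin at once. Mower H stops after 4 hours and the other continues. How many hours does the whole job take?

62/3 hours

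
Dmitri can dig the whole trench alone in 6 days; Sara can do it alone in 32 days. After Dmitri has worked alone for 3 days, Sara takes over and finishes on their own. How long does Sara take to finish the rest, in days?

In 3 days Dmitri does 3/6 = 1/2 of the job, leaving 1/2.
Sara works at 1/32 per day, so finishing takes 1/2 ÷ 1/32 = 16 days.

16 days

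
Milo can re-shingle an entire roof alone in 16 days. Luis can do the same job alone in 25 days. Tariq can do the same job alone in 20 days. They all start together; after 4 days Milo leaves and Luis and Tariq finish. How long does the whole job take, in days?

In the first 4 days the combined rate is 61/400, so 61/100 of the job is done, leaving 39/100.
After Milo leaves the rate is 9/100 per day; the remaining 39/100 takes 13/3 days.
Total = 4 + 13/3 = 25/3 days.

25/3 days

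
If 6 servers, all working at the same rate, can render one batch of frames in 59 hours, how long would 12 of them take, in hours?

Total work is 6·59 = 354 server-hours.
With 12 servers: 354/12 = 59/2 hours.

59/2 hours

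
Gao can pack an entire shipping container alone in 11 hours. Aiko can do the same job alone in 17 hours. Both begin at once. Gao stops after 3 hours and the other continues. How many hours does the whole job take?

In the first 3 hours the combined rate is 28/187, so 84/187 of the job is done, leaving 103/187.
After Gao leaves the rate is 1/17 per hour; the remaining 103/187 takes 103/11 hours.
Total = 3 + 103/11 = 136/11 hours.

136/11 hours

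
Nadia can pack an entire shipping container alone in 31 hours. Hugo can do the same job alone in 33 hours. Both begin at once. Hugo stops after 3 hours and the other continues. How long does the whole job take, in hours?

310/11 hours

In the first 3 hours the combined rate is 64/1023, so 64/341 of the job is done, leaving 277/341.
After Hugo leaves the rate is 1/31 per hour; the remaining 277/341 takes 277/11 hours.
Total = 3 + 277/11 = 310/11 hours.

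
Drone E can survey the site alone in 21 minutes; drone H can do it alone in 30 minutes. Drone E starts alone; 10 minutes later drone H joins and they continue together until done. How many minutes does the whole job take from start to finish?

280/17 minutes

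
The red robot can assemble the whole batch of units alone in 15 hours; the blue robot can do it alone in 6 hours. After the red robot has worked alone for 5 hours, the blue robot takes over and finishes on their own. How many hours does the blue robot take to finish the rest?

In 5 hours the red robot does 5/15 = 1/3 of the job, leaving 2/3.
The blue robot works at 1/6 per hour, so finishing takes 2/3 ÷ 1/6 = 4 hours.

4 hours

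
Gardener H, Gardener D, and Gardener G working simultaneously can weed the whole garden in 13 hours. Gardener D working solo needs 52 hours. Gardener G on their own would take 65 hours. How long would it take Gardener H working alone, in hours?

260/11 hours

Combined rate is 1/13 per hour.
Known contribution: 1/52 + 1/65 = (5 + 4)/260 = 9/260 per hour.
So Gardener H's rate is 1/13 − 9/260 = 11/260, meaning 260/11 hours alone.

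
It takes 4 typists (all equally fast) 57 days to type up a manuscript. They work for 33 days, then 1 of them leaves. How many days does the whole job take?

One typist does 1/228 of the job per day.
After 33 days with 4 typists, 11/19 is done (8/19 left).
With 3 typists the rate is 3/228 = 1/76, so the rest takes 8/19 ÷ 1/76 = 32 days.
Total = 33 + 32 = 65 days.

65 days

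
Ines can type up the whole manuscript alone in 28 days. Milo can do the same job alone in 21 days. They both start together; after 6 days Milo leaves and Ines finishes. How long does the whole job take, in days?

In the first 6 days the combined rate is 1/12, so 1/2 of the job is done, leaving 1/2.
After Milo leaves the rate is 1/28 per day; the remaining 1/2 takes 14 days.
Total = 6 + 14 = 20 days.

20 days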